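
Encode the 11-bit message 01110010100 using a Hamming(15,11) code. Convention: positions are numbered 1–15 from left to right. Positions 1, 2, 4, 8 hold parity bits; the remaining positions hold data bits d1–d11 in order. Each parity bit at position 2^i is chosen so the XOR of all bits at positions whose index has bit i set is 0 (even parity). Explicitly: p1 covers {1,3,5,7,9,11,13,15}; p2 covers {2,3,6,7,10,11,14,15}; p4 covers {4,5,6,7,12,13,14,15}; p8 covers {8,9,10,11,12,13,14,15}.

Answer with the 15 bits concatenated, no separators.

010011100010100

Place data at non-parity positions: p1 p2 0 p4 1 1 1 p8 0 0 1 0 1 0 0
p1 (pos 1,3,5,7,9,11,13,15): XOR of data positions = 0⊕1⊕1⊕0⊕1⊕1⊕0 = 0
p2 (pos 2,3,6,7,10,11,14,15): XOR of data positions = 0⊕1⊕1⊕0⊕1⊕0⊕0 = 1
p4 (pos 4,5,6,7,12,13,14,15): XOR of data positions = 1⊕1⊕1⊕0⊕1⊕0⊕0 = 0
p8 (pos 8,9,10,11,12,13,14,15): XOR of data positions = 0⊕0⊕1⊕0⊕1⊕0⊕0 = 0
Codeword: 010011100010100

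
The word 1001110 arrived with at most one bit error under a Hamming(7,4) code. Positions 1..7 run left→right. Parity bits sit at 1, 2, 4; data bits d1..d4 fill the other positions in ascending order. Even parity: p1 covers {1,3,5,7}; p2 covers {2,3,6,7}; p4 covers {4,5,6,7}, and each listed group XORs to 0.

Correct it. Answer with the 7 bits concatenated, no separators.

1001100

s1 (pos 1,3,5,7): 1⊕0⊕1⊕0 = 0
s2 (pos 2,3,6,7): 0⊕0⊕1⊕0 = 1
s4 (pos 4,5,6,7): 1⊕1⊕1⊕0 = 1
Syndrome s4…s1 = 110 → error at position 6.
Flip position 6: 1001110 → 1001100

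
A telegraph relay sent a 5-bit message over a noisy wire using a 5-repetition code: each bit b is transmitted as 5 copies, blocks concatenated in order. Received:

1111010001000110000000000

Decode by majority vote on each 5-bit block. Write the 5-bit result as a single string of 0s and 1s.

10000

Block 1 (11110): 4 ones → 1
Block 2 (10001): 2 ones → 0
Block 3 (00011): 2 ones → 0
Block 4 (00000): 0 ones → 0
Block 5 (00000): 0 ones → 0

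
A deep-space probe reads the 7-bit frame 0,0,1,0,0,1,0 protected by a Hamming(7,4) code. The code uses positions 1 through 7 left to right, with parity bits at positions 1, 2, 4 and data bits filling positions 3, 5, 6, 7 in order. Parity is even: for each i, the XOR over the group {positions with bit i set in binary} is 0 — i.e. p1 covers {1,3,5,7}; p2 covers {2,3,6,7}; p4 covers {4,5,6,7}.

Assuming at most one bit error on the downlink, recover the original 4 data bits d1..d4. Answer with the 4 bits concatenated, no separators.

s1 (pos 1,3,5,7): 0⊕1⊕0⊕0 = 1
s2 (pos 2,3,6,7): 0⊕1⊕1⊕0 = 0
s4 (pos 4,5,6,7): 0⊕0⊕1⊕0 = 1
Syndrome s4…s1 = 101 → error at position 5.
Flip position 5: 0010010 → 0010110
Read data bits from positions 3,5,6,7: 1110

1110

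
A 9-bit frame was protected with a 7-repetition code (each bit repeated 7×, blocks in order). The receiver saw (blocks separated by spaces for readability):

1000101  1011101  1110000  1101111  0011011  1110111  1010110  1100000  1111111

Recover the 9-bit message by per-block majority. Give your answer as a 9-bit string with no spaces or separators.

010111101

Block 1 (1000101): 3 ones → 0
Block 2 (1011101): 5 ones → 1
Block 3 (1110000): 3 ones → 0
Block 4 (1101111): 6 ones → 1
Block 5 (0011011): 4 ones → 1
Block 6 (1110111): 6 ones → 1
Block 7 (1010110): 4 ones → 1
Block 8 (1100000): 2 ones → 0
Block 9 (1111111): 7 ones → 1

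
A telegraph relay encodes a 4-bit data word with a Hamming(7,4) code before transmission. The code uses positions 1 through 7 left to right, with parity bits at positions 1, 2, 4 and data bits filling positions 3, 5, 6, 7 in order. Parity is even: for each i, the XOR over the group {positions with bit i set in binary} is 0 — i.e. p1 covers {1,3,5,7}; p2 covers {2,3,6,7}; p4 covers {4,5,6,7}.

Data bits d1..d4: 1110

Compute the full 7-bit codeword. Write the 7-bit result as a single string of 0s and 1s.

0010110

Place data at non-parity positions: p1 p2 1 p4 1 1 0
p1 (pos 1,3,5,7): XOR of data positions = 1⊕1⊕0 = 0
p2 (pos 2,3,6,7): XOR of data positions = 1⊕1⊕0 = 0
p4 (pos 4,5,6,7): XOR of data positions = 1⊕1⊕0 = 0
Codeword: 0010110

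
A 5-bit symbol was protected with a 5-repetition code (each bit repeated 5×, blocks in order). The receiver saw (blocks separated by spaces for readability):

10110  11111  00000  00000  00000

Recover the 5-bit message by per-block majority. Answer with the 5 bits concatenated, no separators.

11000

Block 1 (10110): 3 ones → 1
Block 2 (11111): 5 ones → 1
Block 3 (00000): 0 ones → 0
Block 4 (00000): 0 ones → 0
Block 5 (00000): 0 ones → 0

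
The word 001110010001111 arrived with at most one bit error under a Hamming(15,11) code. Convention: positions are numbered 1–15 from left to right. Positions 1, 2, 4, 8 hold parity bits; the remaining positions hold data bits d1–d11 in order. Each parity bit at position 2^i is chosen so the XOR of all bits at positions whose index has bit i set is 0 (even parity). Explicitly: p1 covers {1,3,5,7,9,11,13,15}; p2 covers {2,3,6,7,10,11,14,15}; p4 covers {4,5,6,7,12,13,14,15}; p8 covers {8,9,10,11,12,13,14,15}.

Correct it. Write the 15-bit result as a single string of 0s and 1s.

001110010101111

s1 (pos 1,3,5,7,9,11,13,15): 0⊕1⊕1⊕0⊕0⊕0⊕1⊕1 = 0
s2 (pos 2,3,6,7,10,11,14,15): 0⊕1⊕0⊕0⊕0⊕0⊕1⊕1 = 1
s4 (pos 4,5,6,7,12,13,14,15): 1⊕1⊕0⊕0⊕1⊕1⊕1⊕1 = 0
s8 (pos 8,9,10,11,12,13,14,15): 1⊕0⊕0⊕0⊕1⊕1⊕1⊕1 = 1
Syndrome s8…s1 = 1010 → error at position 10.
Flip position 10: 001110010001111 → 001110010101111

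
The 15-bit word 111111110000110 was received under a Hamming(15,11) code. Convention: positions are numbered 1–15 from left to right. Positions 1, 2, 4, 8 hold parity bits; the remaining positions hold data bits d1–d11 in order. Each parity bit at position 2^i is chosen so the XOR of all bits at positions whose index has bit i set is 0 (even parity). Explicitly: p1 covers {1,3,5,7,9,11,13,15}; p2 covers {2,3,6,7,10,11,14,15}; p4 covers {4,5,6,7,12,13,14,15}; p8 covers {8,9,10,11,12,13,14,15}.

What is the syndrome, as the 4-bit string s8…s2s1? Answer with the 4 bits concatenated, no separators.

1011

s1 (pos 1,3,5,7,9,11,13,15): 1⊕1⊕1⊕1⊕0⊕0⊕1⊕0 = 1
s2 (pos 2,3,6,7,10,11,14,15): 1⊕1⊕1⊕1⊕0⊕0⊕1⊕0 = 1
s4 (pos 4,5,6,7,12,13,14,15): 1⊕1⊕1⊕1⊕0⊕1⊕1⊕0 = 0
s8 (pos 8,9,10,11,12,13,14,15): 1⊕0⊕0⊕0⊕0⊕1⊕1⊕0 = 1
Syndrome s8…s1 = 1011 → error at position 11.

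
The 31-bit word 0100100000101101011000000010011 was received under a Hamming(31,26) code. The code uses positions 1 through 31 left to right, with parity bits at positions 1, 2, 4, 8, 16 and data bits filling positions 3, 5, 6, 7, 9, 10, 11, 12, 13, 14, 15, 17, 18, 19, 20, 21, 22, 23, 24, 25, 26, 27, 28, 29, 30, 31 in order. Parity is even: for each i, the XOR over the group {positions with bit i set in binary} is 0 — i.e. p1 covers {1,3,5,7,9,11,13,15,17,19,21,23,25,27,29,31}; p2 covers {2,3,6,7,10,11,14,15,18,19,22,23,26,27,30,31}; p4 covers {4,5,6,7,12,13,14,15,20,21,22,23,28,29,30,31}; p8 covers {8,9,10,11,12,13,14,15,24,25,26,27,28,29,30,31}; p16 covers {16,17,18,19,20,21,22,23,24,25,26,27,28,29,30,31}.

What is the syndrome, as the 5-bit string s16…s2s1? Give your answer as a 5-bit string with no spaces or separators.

s1 (pos 1,3,5,7,9,11,13,15,17,19,21,23,25,27,29,31): 0⊕0⊕1⊕0⊕0⊕1⊕1⊕0⊕0⊕1⊕0⊕0⊕0⊕1⊕0⊕1 = 0
s2 (pos 2,3,6,7,10,11,14,15,18,19,22,23,26,27,30,31): 1⊕0⊕0⊕0⊕0⊕1⊕1⊕0⊕1⊕1⊕0⊕0⊕0⊕1⊕1⊕1 = 0
s4 (pos 4,5,6,7,12,13,14,15,20,21,22,23,28,29,30,31): 0⊕1⊕0⊕0⊕0⊕1⊕1⊕0⊕0⊕0⊕0⊕0⊕0⊕0⊕1⊕1 = 1
s8 (pos 8,9,10,11,12,13,14,15,24,25,26,27,28,29,30,31): 0⊕0⊕0⊕1⊕0⊕1⊕1⊕0⊕0⊕0⊕0⊕1⊕0⊕0⊕1⊕1 = 0
s16 (pos 16,17,18,19,20,21,22,23,24,25,26,27,28,29,30,31): 1⊕0⊕1⊕1⊕0⊕0⊕0⊕0⊕0⊕0⊕0⊕1⊕0⊕0⊕1⊕1 = 0
Syndrome s16…s1 = 00100 → error at position 4.

00100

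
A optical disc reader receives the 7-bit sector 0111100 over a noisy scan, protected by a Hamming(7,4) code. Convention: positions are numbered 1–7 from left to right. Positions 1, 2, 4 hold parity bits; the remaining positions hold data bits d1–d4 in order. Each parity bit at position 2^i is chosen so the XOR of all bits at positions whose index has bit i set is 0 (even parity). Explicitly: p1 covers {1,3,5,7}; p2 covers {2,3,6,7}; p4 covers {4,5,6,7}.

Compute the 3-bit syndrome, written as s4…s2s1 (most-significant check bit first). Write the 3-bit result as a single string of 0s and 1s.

000

s1 (pos 1,3,5,7): 0⊕1⊕1⊕0 = 0
s2 (pos 2,3,6,7): 1⊕1⊕0⊕0 = 0
s4 (pos 4,5,6,7): 1⊕1⊕0⊕0 = 0
Syndrome s4…s1 = 000 → no error.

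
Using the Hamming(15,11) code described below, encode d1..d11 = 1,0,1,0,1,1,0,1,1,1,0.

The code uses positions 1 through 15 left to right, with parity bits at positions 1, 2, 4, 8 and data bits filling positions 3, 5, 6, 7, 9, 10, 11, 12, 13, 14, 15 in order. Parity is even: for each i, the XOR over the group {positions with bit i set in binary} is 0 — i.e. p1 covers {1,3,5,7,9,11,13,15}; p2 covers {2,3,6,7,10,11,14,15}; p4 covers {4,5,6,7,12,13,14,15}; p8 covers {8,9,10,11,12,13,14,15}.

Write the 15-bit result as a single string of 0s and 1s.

101001011101110

Place data at non-parity positions: p1 p2 1 p4 0 1 0 p8 1 1 0 1 1 1 0
p1 (pos 1,3,5,7,9,11,13,15): XOR of data positions = 1⊕0⊕0⊕1⊕0⊕1⊕0 = 1
p2 (pos 2,3,6,7,10,11,14,15): XOR of data positions = 1⊕1⊕0⊕1⊕0⊕1⊕0 = 0
p4 (pos 4,5,6,7,12,13,14,15): XOR of data positions = 0⊕1⊕0⊕1⊕1⊕1⊕0 = 0
p8 (pos 8,9,10,11,12,13,14,15): XOR of data positions = 1⊕1⊕0⊕1⊕1⊕1⊕0 = 1
Codeword: 101001011101110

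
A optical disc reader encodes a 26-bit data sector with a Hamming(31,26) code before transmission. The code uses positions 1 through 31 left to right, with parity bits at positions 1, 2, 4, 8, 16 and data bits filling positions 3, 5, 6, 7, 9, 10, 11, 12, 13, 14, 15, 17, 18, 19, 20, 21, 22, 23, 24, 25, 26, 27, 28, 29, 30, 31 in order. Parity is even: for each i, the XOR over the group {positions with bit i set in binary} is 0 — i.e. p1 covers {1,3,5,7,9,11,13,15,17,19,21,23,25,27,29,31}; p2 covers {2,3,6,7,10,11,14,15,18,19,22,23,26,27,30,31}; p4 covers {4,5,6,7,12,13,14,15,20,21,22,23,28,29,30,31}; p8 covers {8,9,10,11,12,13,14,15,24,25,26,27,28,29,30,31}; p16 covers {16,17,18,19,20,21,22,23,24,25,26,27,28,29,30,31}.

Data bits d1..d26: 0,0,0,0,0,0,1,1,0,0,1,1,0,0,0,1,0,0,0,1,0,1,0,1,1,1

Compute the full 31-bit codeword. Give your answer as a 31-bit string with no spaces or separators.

0100000000110011100010001010111

Place data at non-parity positions: p1 p2 0 p4 0 0 0 p8 0 0 1 1 0 0 1 p16 1 0 0 0 1 0 0 0 1 0 1 0 1 1 1
p1 (pos 1,3,5,7,9,11,13,15,17,19,21,23,25,27,29,31): XOR of data positions = 0⊕0⊕0⊕0⊕1⊕0⊕1⊕1⊕0⊕1⊕0⊕1⊕1⊕1⊕1 = 0
p2 (pos 2,3,6,7,10,11,14,15,18,19,22,23,26,27,30,31): XOR of data positions = 0⊕0⊕0⊕0⊕1⊕0⊕1⊕0⊕0⊕0⊕0⊕0⊕1⊕1⊕1 = 1
p4 (pos 4,5,6,7,12,13,14,15,20,21,22,23,28,29,30,31): XOR of data positions = 0⊕0⊕0⊕1⊕0⊕0⊕1⊕0⊕1⊕0⊕0⊕0⊕1⊕1⊕1 = 0
p8 (pos 8,9,10,11,12,13,14,15,24,25,26,27,28,29,30,31): XOR of data positions = 0⊕0⊕1⊕1⊕0⊕0⊕1⊕0⊕1⊕0⊕1⊕0⊕1⊕1⊕1 = 0
p16 (pos 16,17,18,19,20,21,22,23,24,25,26,27,28,29,30,31): XOR of data positions = 1⊕0⊕0⊕0⊕1⊕0⊕0⊕0⊕1⊕0⊕1⊕0⊕1⊕1⊕1 = 1
Codeword: 0100000000110011100010001010111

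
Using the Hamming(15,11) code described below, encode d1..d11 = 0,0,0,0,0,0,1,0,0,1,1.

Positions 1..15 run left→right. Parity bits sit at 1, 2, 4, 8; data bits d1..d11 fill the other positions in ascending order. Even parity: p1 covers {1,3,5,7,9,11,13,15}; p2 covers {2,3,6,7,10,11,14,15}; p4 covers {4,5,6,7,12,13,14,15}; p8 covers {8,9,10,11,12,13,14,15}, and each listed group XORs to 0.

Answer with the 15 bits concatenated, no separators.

Place data at non-parity positions: p1 p2 0 p4 0 0 0 p8 0 0 1 0 0 1 1
p1 (pos 1,3,5,7,9,11,13,15): XOR of data positions = 0⊕0⊕0⊕0⊕1⊕0⊕1 = 0
p2 (pos 2,3,6,7,10,11,14,15): XOR of data positions = 0⊕0⊕0⊕0⊕1⊕1⊕1 = 1
p4 (pos 4,5,6,7,12,13,14,15): XOR of data positions = 0⊕0⊕0⊕0⊕0⊕1⊕1 = 0
p8 (pos 8,9,10,11,12,13,14,15): XOR of data positions = 0⊕0⊕1⊕0⊕0⊕1⊕1 = 1
Codeword: 010000010010011

010000010010011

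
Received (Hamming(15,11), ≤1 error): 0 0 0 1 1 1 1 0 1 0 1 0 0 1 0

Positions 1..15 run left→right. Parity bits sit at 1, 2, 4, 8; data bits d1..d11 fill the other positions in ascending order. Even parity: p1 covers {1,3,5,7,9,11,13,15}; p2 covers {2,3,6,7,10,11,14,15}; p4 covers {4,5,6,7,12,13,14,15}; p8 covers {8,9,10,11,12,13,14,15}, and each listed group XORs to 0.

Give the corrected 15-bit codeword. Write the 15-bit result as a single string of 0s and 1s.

000111101011010

s1 (pos 1,3,5,7,9,11,13,15): 0⊕0⊕1⊕1⊕1⊕1⊕0⊕0 = 0
s2 (pos 2,3,6,7,10,11,14,15): 0⊕0⊕1⊕1⊕0⊕1⊕1⊕0 = 0
s4 (pos 4,5,6,7,12,13,14,15): 1⊕1⊕1⊕1⊕0⊕0⊕1⊕0 = 1
s8 (pos 8,9,10,11,12,13,14,15): 0⊕1⊕0⊕1⊕0⊕0⊕1⊕0 = 1
Syndrome s8…s1 = 1100 → error at position 12.
Flip position 12: 000111101010010 → 000111101011010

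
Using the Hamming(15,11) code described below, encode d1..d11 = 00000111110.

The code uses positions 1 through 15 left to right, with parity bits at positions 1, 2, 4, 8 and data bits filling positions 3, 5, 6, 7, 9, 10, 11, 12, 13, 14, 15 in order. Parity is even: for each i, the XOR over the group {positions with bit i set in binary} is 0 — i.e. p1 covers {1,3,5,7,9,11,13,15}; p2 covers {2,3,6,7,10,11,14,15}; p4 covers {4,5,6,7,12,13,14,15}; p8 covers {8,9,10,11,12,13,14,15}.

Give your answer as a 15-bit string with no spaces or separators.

010100010111110

Place data at non-parity positions: p1 p2 0 p4 0 0 0 p8 0 1 1 1 1 1 0
p1 (pos 1,3,5,7,9,11,13,15): XOR of data positions = 0⊕0⊕0⊕0⊕1⊕1⊕0 = 0
p2 (pos 2,3,6,7,10,11,14,15): XOR of data positions = 0⊕0⊕0⊕1⊕1⊕1⊕0 = 1
p4 (pos 4,5,6,7,12,13,14,15): XOR of data positions = 0⊕0⊕0⊕1⊕1⊕1⊕0 = 1
p8 (pos 8,9,10,11,12,13,14,15): XOR of data positions = 0⊕1⊕1⊕1⊕1⊕1⊕0 = 1
Codeword: 010100010111110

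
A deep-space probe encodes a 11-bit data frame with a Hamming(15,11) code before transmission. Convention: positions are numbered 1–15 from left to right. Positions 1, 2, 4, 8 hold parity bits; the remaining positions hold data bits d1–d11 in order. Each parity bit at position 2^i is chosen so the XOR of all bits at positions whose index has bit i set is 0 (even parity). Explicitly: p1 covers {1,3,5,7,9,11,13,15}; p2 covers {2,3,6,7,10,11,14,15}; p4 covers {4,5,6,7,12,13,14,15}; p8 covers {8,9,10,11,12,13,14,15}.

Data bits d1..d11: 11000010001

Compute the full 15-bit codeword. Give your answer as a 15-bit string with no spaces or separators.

011010000010001

Place data at non-parity positions: p1 p2 1 p4 1 0 0 p8 0 0 1 0 0 0 1
p1 (pos 1,3,5,7,9,11,13,15): XOR of data positions = 1⊕1⊕0⊕0⊕1⊕0⊕1 = 0
p2 (pos 2,3,6,7,10,11,14,15): XOR of data positions = 1⊕0⊕0⊕0⊕1⊕0⊕1 = 1
p4 (pos 4,5,6,7,12,13,14,15): XOR of data positions = 1⊕0⊕0⊕0⊕0⊕0⊕1 = 0
p8 (pos 8,9,10,11,12,13,14,15): XOR of data positions = 0⊕0⊕1⊕0⊕0⊕0⊕1 = 0
Codeword: 011010000010001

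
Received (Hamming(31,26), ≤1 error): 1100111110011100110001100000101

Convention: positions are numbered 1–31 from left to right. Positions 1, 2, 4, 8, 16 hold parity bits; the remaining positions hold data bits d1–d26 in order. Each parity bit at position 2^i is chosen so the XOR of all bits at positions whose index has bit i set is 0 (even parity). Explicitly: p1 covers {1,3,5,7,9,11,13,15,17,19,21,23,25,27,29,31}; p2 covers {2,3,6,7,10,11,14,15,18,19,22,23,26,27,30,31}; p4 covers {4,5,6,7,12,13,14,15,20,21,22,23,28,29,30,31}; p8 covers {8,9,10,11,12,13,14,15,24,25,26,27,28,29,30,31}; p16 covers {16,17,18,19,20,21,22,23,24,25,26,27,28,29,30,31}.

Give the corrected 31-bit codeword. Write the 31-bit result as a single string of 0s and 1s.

s1 (pos 1,3,5,7,9,11,13,15,17,19,21,23,25,27,29,31): 1⊕0⊕1⊕1⊕1⊕0⊕1⊕0⊕1⊕0⊕0⊕1⊕0⊕0⊕1⊕1 = 1
s2 (pos 2,3,6,7,10,11,14,15,18,19,22,23,26,27,30,31): 1⊕0⊕1⊕1⊕0⊕0⊕1⊕0⊕1⊕0⊕1⊕1⊕0⊕0⊕0⊕1 = 0
s4 (pos 4,5,6,7,12,13,14,15,20,21,22,23,28,29,30,31): 0⊕1⊕1⊕1⊕1⊕1⊕1⊕0⊕0⊕0⊕1⊕1⊕0⊕1⊕0⊕1 = 0
s8 (pos 8,9,10,11,12,13,14,15,24,25,26,27,28,29,30,31): 1⊕1⊕0⊕0⊕1⊕1⊕1⊕0⊕0⊕0⊕0⊕0⊕0⊕1⊕0⊕1 = 1
s16 (pos 16,17,18,19,20,21,22,23,24,25,26,27,28,29,30,31): 0⊕1⊕1⊕0⊕0⊕0⊕1⊕1⊕0⊕0⊕0⊕0⊕0⊕1⊕0⊕1 = 0
Syndrome s16…s1 = 01001 → error at position 9.
Flip position 9: 1100111110011100110001100000101 → 1100111100011100110001100000101

1100111100011100110001100000101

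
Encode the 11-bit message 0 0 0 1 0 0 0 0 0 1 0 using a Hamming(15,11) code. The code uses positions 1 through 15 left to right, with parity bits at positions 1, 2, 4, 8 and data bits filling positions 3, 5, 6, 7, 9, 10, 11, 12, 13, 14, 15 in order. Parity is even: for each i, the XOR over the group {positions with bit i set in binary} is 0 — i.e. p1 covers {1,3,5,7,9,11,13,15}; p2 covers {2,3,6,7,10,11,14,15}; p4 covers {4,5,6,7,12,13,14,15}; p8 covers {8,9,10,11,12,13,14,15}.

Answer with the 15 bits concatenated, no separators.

100000110000010

Place data at non-parity positions: p1 p2 0 p4 0 0 1 p8 0 0 0 0 0 1 0
p1 (pos 1,3,5,7,9,11,13,15): XOR of data positions = 0⊕0⊕1⊕0⊕0⊕0⊕0 = 1
p2 (pos 2,3,6,7,10,11,14,15): XOR of data positions = 0⊕0⊕1⊕0⊕0⊕1⊕0 = 0
p4 (pos 4,5,6,7,12,13,14,15): XOR of data positions = 0⊕0⊕1⊕0⊕0⊕1⊕0 = 0
p8 (pos 8,9,10,11,12,13,14,15): XOR of data positions = 0⊕0⊕0⊕0⊕0⊕1⊕0 = 1
Codeword: 100000110000010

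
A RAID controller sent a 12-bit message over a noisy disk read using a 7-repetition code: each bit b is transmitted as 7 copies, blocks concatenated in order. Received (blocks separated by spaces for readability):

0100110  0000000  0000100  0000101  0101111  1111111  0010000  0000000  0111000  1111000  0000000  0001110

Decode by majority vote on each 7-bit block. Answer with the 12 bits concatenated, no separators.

000011000100

Block 1 (0100110): 3 ones → 0
Block 2 (0000000): 0 ones → 0
Block 3 (0000100): 1 one → 0
Block 4 (0000101): 2 ones → 0
Block 5 (0101111): 5 ones → 1
Block 6 (1111111): 7 ones → 1
Block 7 (0010000): 1 one → 0
Block 8 (0000000): 0 ones → 0
Block 9 (0111000): 3 ones → 0
Block 10 (1111000): 4 ones → 1
Block 11 (0000000): 0 ones → 0
Block 12 (0001110): 3 ones → 0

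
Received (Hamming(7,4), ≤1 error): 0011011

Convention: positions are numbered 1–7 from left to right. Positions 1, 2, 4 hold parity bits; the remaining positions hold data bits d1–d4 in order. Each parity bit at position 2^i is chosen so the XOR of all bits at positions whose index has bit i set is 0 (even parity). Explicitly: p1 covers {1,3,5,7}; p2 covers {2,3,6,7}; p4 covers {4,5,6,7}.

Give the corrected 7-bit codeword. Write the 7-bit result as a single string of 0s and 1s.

0011001

s1 (pos 1,3,5,7): 0⊕1⊕0⊕1 = 0
s2 (pos 2,3,6,7): 0⊕1⊕1⊕1 = 1
s4 (pos 4,5,6,7): 1⊕0⊕1⊕1 = 1
Syndrome s4…s1 = 110 → error at position 6.
Flip position 6: 0011011 → 0011001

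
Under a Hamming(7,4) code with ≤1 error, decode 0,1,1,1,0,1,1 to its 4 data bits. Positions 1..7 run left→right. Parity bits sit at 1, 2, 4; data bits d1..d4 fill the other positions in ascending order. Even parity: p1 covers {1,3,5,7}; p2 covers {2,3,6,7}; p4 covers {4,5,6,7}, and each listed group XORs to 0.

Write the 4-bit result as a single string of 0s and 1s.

1011

s1 (pos 1,3,5,7): 0⊕1⊕0⊕1 = 0
s2 (pos 2,3,6,7): 1⊕1⊕1⊕1 = 0
s4 (pos 4,5,6,7): 1⊕0⊕1⊕1 = 1
Syndrome s4…s1 = 100 → error at position 4.
Flip position 4: 0111011 → 0110011
Read data bits from positions 3,5,6,7: 1011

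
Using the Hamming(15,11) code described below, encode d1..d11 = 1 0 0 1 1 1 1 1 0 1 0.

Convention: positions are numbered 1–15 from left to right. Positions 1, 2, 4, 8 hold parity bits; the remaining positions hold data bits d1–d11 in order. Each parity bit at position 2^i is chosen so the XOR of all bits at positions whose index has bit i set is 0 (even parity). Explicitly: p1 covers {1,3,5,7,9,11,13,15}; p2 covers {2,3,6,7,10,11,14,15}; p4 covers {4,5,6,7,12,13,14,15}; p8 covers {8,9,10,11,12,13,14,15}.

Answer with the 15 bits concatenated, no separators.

Place data at non-parity positions: p1 p2 1 p4 0 0 1 p8 1 1 1 1 0 1 0
p1 (pos 1,3,5,7,9,11,13,15): XOR of data positions = 1⊕0⊕1⊕1⊕1⊕0⊕0 = 0
p2 (pos 2,3,6,7,10,11,14,15): XOR of data positions = 1⊕0⊕1⊕1⊕1⊕1⊕0 = 1
p4 (pos 4,5,6,7,12,13,14,15): XOR of data positions = 0⊕0⊕1⊕1⊕0⊕1⊕0 = 1
p8 (pos 8,9,10,11,12,13,14,15): XOR of data positions = 1⊕1⊕1⊕1⊕0⊕1⊕0 = 1
Codeword: 011100111111010

011100111111010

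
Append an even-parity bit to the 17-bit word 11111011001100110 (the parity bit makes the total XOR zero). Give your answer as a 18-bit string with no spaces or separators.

111110110011001101

XOR of the 17 data bits: 1⊕1⊕1⊕1⊕1⊕0⊕1⊕1⊕0⊕0⊕1⊕1⊕0⊕0⊕1⊕1⊕0 = 1
Parity bit = 1 (so all 18 bits XOR to 0).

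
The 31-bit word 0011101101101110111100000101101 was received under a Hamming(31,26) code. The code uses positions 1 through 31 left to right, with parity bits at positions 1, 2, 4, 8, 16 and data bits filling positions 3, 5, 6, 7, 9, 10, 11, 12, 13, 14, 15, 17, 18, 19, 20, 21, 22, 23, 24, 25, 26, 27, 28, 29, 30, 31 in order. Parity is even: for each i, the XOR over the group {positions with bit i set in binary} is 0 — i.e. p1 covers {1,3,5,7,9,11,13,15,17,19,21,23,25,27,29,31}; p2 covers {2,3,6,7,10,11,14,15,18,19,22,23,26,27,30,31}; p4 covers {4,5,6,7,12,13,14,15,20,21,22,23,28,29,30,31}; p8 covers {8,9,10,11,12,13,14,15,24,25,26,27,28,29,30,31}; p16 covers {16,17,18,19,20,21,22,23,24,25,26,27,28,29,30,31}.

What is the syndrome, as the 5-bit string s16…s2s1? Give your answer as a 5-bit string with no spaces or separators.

00000

s1 (pos 1,3,5,7,9,11,13,15,17,19,21,23,25,27,29,31): 0⊕1⊕1⊕1⊕0⊕1⊕1⊕1⊕1⊕1⊕0⊕0⊕0⊕0⊕1⊕1 = 0
s2 (pos 2,3,6,7,10,11,14,15,18,19,22,23,26,27,30,31): 0⊕1⊕0⊕1⊕1⊕1⊕1⊕1⊕1⊕1⊕0⊕0⊕1⊕0⊕0⊕1 = 0
s4 (pos 4,5,6,7,12,13,14,15,20,21,22,23,28,29,30,31): 1⊕1⊕0⊕1⊕0⊕1⊕1⊕1⊕1⊕0⊕0⊕0⊕1⊕1⊕0⊕1 = 0
s8 (pos 8,9,10,11,12,13,14,15,24,25,26,27,28,29,30,31): 1⊕0⊕1⊕1⊕0⊕1⊕1⊕1⊕0⊕0⊕1⊕0⊕1⊕1⊕0⊕1 = 0
s16 (pos 16,17,18,19,20,21,22,23,24,25,26,27,28,29,30,31): 0⊕1⊕1⊕1⊕1⊕0⊕0⊕0⊕0⊕0⊕1⊕0⊕1⊕1⊕0⊕1 = 0
Syndrome s16…s1 = 00000 → no error.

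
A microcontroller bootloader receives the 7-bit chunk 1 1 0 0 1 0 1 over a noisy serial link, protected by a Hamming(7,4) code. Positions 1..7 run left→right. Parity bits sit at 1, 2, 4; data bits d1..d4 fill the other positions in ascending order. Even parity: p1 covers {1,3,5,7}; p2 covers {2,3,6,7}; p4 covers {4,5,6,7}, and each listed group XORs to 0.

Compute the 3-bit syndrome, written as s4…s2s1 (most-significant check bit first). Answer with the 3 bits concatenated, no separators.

s1 (pos 1,3,5,7): 1⊕0⊕1⊕1 = 1
s2 (pos 2,3,6,7): 1⊕0⊕0⊕1 = 0
s4 (pos 4,5,6,7): 0⊕1⊕0⊕1 = 0
Syndrome s4…s1 = 001 → error at position 1.

001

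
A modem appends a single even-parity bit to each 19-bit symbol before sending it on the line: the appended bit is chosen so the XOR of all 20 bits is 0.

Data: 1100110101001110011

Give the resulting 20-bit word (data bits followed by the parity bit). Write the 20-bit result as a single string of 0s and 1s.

11001101010011100111

XOR of the 19 data bits: 1⊕1⊕0⊕0⊕1⊕1⊕0⊕1⊕0⊕1⊕0⊕0⊕1⊕1⊕1⊕0⊕0⊕1⊕1 = 1
Parity bit = 1 (so all 20 bits XOR to 0).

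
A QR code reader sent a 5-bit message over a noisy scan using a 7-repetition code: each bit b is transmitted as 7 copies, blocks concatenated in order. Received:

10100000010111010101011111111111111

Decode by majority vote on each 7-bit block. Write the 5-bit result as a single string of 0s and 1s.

01011

Block 1 (1010000): 2 ones → 0
Block 2 (0010111): 4 ones → 1
Block 3 (0101010): 3 ones → 0
Block 4 (1111111): 7 ones → 1
Block 5 (1111111): 7 ones → 1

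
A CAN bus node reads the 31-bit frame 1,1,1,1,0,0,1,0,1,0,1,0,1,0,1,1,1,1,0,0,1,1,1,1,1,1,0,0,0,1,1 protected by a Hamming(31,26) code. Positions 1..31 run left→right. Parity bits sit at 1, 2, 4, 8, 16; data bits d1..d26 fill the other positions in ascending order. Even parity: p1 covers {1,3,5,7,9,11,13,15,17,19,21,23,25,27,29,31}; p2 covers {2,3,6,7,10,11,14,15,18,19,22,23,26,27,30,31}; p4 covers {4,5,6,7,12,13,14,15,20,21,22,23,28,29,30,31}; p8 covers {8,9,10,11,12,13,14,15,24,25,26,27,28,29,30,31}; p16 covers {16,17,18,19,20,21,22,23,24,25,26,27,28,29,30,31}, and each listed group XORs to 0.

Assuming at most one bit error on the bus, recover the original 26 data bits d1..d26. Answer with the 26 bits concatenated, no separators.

s1 (pos 1,3,5,7,9,11,13,15,17,19,21,23,25,27,29,31): 1⊕1⊕0⊕1⊕1⊕1⊕1⊕1⊕1⊕0⊕1⊕1⊕1⊕0⊕0⊕1 = 0
s2 (pos 2,3,6,7,10,11,14,15,18,19,22,23,26,27,30,31): 1⊕1⊕0⊕1⊕0⊕1⊕0⊕1⊕1⊕0⊕1⊕1⊕1⊕0⊕1⊕1 = 1
s4 (pos 4,5,6,7,12,13,14,15,20,21,22,23,28,29,30,31): 1⊕0⊕0⊕1⊕0⊕1⊕0⊕1⊕0⊕1⊕1⊕1⊕0⊕0⊕1⊕1 = 1
s8 (pos 8,9,10,11,12,13,14,15,24,25,26,27,28,29,30,31): 0⊕1⊕0⊕1⊕0⊕1⊕0⊕1⊕1⊕1⊕1⊕0⊕0⊕0⊕1⊕1 = 1
s16 (pos 16,17,18,19,20,21,22,23,24,25,26,27,28,29,30,31): 1⊕1⊕1⊕0⊕0⊕1⊕1⊕1⊕1⊕1⊕1⊕0⊕0⊕0⊕1⊕1 = 1
Syndrome s16…s1 = 11110 → error at position 30.
Flip position 30: 1111001010101011110011111100011 → 1111001010101011110011111100001
Read data bits from positions 3,5,6,7,9,10,11,12,13,14,15,17,18,19,20,21,22,23,24,25,26,27,28,29,30,31: 10011010101110011111100001

10011010101110011111100001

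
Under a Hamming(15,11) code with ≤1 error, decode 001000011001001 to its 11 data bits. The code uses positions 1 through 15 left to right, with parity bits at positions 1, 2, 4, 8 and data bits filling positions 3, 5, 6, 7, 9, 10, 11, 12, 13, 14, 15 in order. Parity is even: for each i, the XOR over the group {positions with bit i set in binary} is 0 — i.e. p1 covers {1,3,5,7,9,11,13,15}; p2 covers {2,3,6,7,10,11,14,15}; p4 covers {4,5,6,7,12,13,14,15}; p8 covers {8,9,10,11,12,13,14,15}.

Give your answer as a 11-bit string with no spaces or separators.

s1 (pos 1,3,5,7,9,11,13,15): 0⊕1⊕0⊕0⊕1⊕0⊕0⊕1 = 1
s2 (pos 2,3,6,7,10,11,14,15): 0⊕1⊕0⊕0⊕0⊕0⊕0⊕1 = 0
s4 (pos 4,5,6,7,12,13,14,15): 0⊕0⊕0⊕0⊕1⊕0⊕0⊕1 = 0
s8 (pos 8,9,10,11,12,13,14,15): 1⊕1⊕0⊕0⊕1⊕0⊕0⊕1 = 0
Syndrome s8…s1 = 0001 → error at position 1.
Flip position 1: 001000011001001 → 101000011001001
Read data bits from positions 3,5,6,7,9,10,11,12,13,14,15: 10001001001

10001001001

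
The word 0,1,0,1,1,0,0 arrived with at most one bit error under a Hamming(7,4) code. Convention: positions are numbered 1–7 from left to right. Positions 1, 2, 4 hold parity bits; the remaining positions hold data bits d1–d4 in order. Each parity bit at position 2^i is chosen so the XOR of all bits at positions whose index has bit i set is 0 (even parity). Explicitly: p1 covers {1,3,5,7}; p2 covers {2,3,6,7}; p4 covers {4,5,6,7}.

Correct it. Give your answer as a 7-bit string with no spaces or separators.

0111100

s1 (pos 1,3,5,7): 0⊕0⊕1⊕0 = 1
s2 (pos 2,3,6,7): 1⊕0⊕0⊕0 = 1
s4 (pos 4,5,6,7): 1⊕1⊕0⊕0 = 0
Syndrome s4…s1 = 011 → error at position 3.
Flip position 3: 0101100 → 0111100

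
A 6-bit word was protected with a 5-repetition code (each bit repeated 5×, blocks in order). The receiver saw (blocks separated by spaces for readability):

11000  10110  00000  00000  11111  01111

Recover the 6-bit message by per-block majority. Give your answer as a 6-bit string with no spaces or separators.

010011

Block 1 (11000): 2 ones → 0
Block 2 (10110): 3 ones → 1
Block 3 (00000): 0 ones → 0
Block 4 (00000): 0 ones → 0
Block 5 (11111): 5 ones → 1
Block 6 (01111): 4 ones → 1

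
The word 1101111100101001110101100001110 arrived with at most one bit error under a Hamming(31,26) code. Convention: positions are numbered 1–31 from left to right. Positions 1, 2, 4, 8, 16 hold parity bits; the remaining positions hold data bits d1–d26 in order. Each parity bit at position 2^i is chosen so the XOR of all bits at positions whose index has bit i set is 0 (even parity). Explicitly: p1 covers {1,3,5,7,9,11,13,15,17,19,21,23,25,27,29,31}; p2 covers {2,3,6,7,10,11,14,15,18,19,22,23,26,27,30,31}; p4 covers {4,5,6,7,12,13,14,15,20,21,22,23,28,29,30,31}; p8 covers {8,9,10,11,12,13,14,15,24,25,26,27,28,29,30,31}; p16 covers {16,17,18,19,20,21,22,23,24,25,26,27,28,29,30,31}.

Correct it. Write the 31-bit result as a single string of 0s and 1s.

1101111100101001110001100001110

s1 (pos 1,3,5,7,9,11,13,15,17,19,21,23,25,27,29,31): 1⊕0⊕1⊕1⊕0⊕1⊕1⊕0⊕1⊕0⊕0⊕1⊕0⊕0⊕1⊕0 = 0
s2 (pos 2,3,6,7,10,11,14,15,18,19,22,23,26,27,30,31): 1⊕0⊕1⊕1⊕0⊕1⊕0⊕0⊕1⊕0⊕1⊕1⊕0⊕0⊕1⊕0 = 0
s4 (pos 4,5,6,7,12,13,14,15,20,21,22,23,28,29,30,31): 1⊕1⊕1⊕1⊕0⊕1⊕0⊕0⊕1⊕0⊕1⊕1⊕1⊕1⊕1⊕0 = 1
s8 (pos 8,9,10,11,12,13,14,15,24,25,26,27,28,29,30,31): 1⊕0⊕0⊕1⊕0⊕1⊕0⊕0⊕0⊕0⊕0⊕0⊕1⊕1⊕1⊕0 = 0
s16 (pos 16,17,18,19,20,21,22,23,24,25,26,27,28,29,30,31): 1⊕1⊕1⊕0⊕1⊕0⊕1⊕1⊕0⊕0⊕0⊕0⊕1⊕1⊕1⊕0 = 1
Syndrome s16…s1 = 10100 → error at position 20.
Flip position 20: 1101111100101001110101100001110 → 1101111100101001110001100001110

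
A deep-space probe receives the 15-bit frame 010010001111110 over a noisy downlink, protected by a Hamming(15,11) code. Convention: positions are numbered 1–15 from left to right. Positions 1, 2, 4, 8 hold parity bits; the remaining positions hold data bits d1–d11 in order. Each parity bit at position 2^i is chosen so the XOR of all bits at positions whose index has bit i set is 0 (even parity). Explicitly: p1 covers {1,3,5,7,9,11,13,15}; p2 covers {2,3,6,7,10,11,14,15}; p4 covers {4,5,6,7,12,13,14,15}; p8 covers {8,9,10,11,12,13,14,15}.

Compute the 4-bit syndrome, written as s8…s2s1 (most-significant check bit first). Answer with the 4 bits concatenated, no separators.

0000

s1 (pos 1,3,5,7,9,11,13,15): 0⊕0⊕1⊕0⊕1⊕1⊕1⊕0 = 0
s2 (pos 2,3,6,7,10,11,14,15): 1⊕0⊕0⊕0⊕1⊕1⊕1⊕0 = 0
s4 (pos 4,5,6,7,12,13,14,15): 0⊕1⊕0⊕0⊕1⊕1⊕1⊕0 = 0
s8 (pos 8,9,10,11,12,13,14,15): 0⊕1⊕1⊕1⊕1⊕1⊕1⊕0 = 0
Syndrome s8…s1 = 0000 → no error.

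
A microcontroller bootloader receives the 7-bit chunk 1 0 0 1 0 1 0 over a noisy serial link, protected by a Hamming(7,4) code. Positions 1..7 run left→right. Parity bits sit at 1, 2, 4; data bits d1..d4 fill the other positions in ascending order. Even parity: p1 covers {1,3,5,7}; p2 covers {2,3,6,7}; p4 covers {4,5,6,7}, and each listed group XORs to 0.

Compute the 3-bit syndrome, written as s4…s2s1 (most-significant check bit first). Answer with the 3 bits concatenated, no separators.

011

s1 (pos 1,3,5,7): 1⊕0⊕0⊕0 = 1
s2 (pos 2,3,6,7): 0⊕0⊕1⊕0 = 1
s4 (pos 4,5,6,7): 1⊕0⊕1⊕0 = 0
Syndrome s4…s1 = 011 → error at position 3.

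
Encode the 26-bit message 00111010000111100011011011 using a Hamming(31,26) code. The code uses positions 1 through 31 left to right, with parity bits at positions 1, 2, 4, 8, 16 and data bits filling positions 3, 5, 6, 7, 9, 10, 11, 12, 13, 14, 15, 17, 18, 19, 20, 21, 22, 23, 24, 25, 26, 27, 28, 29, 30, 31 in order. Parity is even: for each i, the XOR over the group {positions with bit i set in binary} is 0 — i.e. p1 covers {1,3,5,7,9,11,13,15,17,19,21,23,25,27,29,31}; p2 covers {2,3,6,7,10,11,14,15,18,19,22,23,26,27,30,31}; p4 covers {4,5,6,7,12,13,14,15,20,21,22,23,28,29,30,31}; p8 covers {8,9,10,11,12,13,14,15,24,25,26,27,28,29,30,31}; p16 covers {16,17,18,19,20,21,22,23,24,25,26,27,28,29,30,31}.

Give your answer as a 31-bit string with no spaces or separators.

0000011010100000111100011011011

Place data at non-parity positions: p1 p2 0 p4 0 1 1 p8 1 0 1 0 0 0 0 p16 1 1 1 1 0 0 0 1 1 0 1 1 0 1 1
p1 (pos 1,3,5,7,9,11,13,15,17,19,21,23,25,27,29,31): XOR of data positions = 0⊕0⊕1⊕1⊕1⊕0⊕0⊕1⊕1⊕0⊕0⊕1⊕1⊕0⊕1 = 0
p2 (pos 2,3,6,7,10,11,14,15,18,19,22,23,26,27,30,31): XOR of data positions = 0⊕1⊕1⊕0⊕1⊕0⊕0⊕1⊕1⊕0⊕0⊕0⊕1⊕1⊕1 = 0
p4 (pos 4,5,6,7,12,13,14,15,20,21,22,23,28,29,30,31): XOR of data positions = 0⊕1⊕1⊕0⊕0⊕0⊕0⊕1⊕0⊕0⊕0⊕1⊕0⊕1⊕1 = 0
p8 (pos 8,9,10,11,12,13,14,15,24,25,26,27,28,29,30,31): XOR of data positions = 1⊕0⊕1⊕0⊕0⊕0⊕0⊕1⊕1⊕0⊕1⊕1⊕0⊕1⊕1 = 0
p16 (pos 16,17,18,19,20,21,22,23,24,25,26,27,28,29,30,31): XOR of data positions = 1⊕1⊕1⊕1⊕0⊕0⊕0⊕1⊕1⊕0⊕1⊕1⊕0⊕1⊕1 = 0
Codeword: 0000011010100000111100011011011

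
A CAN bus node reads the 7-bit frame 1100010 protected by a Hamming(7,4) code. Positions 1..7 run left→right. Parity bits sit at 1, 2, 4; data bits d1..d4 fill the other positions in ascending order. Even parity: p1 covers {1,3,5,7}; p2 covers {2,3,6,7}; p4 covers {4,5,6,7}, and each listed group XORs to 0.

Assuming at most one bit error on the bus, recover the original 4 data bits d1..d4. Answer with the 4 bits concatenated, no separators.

s1 (pos 1,3,5,7): 1⊕0⊕0⊕0 = 1
s2 (pos 2,3,6,7): 1⊕0⊕1⊕0 = 0
s4 (pos 4,5,6,7): 0⊕0⊕1⊕0 = 1
Syndrome s4…s1 = 101 → error at position 5.
Flip position 5: 1100010 → 1100110
Read data bits from positions 3,5,6,7: 0110

0110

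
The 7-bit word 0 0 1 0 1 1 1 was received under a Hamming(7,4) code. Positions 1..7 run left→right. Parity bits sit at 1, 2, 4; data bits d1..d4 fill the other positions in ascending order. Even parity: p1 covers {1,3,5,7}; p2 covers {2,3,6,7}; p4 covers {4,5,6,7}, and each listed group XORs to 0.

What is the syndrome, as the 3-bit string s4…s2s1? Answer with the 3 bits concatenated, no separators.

s1 (pos 1,3,5,7): 0⊕1⊕1⊕1 = 1
s2 (pos 2,3,6,7): 0⊕1⊕1⊕1 = 1
s4 (pos 4,5,6,7): 0⊕1⊕1⊕1 = 1
Syndrome s4…s1 = 111 → error at position 7.

111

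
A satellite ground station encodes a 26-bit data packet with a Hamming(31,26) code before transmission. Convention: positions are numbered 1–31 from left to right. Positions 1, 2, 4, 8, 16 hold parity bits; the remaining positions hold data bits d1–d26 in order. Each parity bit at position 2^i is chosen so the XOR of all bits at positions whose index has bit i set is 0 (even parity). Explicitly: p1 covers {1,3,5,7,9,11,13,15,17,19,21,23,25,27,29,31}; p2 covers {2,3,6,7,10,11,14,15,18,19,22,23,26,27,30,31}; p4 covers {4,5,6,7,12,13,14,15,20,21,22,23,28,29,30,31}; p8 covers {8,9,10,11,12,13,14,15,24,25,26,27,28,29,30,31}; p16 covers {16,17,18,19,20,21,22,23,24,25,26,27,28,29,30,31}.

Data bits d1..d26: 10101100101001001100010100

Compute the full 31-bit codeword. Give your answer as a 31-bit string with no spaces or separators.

0010010011001011001001100010100

Place data at non-parity positions: p1 p2 1 p4 0 1 0 p8 1 1 0 0 1 0 1 p16 0 0 1 0 0 1 1 0 0 0 1 0 1 0 0
p1 (pos 1,3,5,7,9,11,13,15,17,19,21,23,25,27,29,31): XOR of data positions = 1⊕0⊕0⊕1⊕0⊕1⊕1⊕0⊕1⊕0⊕1⊕0⊕1⊕1⊕0 = 0
p2 (pos 2,3,6,7,10,11,14,15,18,19,22,23,26,27,30,31): XOR of data positions = 1⊕1⊕0⊕1⊕0⊕0⊕1⊕0⊕1⊕1⊕1⊕0⊕1⊕0⊕0 = 0
p4 (pos 4,5,6,7,12,13,14,15,20,21,22,23,28,29,30,31): XOR of data positions = 0⊕1⊕0⊕0⊕1⊕0⊕1⊕0⊕0⊕1⊕1⊕0⊕1⊕0⊕0 = 0
p8 (pos 8,9,10,11,12,13,14,15,24,25,26,27,28,29,30,31): XOR of data positions = 1⊕1⊕0⊕0⊕1⊕0⊕1⊕0⊕0⊕0⊕1⊕0⊕1⊕0⊕0 = 0
p16 (pos 16,17,18,19,20,21,22,23,24,25,26,27,28,29,30,31): XOR of data positions = 0⊕0⊕1⊕0⊕0⊕1⊕1⊕0⊕0⊕0⊕1⊕0⊕1⊕0⊕0 = 1
Codeword: 0010010011001011001001100010100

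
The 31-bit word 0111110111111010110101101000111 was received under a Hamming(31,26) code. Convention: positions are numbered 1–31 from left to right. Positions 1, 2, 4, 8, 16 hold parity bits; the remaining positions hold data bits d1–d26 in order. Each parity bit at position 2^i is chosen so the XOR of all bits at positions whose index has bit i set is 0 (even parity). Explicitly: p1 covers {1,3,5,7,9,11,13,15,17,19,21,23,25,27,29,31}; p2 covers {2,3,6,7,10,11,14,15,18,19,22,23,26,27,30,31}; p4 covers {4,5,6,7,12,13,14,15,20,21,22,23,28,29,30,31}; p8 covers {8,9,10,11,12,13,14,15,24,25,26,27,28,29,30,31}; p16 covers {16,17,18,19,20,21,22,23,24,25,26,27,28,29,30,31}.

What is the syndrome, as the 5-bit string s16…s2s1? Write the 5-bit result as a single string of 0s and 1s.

s1 (pos 1,3,5,7,9,11,13,15,17,19,21,23,25,27,29,31): 0⊕1⊕1⊕0⊕1⊕1⊕1⊕1⊕1⊕0⊕0⊕1⊕1⊕0⊕1⊕1 = 1
s2 (pos 2,3,6,7,10,11,14,15,18,19,22,23,26,27,30,31): 1⊕1⊕1⊕0⊕1⊕1⊕0⊕1⊕1⊕0⊕1⊕1⊕0⊕0⊕1⊕1 = 1
s4 (pos 4,5,6,7,12,13,14,15,20,21,22,23,28,29,30,31): 1⊕1⊕1⊕0⊕1⊕1⊕0⊕1⊕1⊕0⊕1⊕1⊕0⊕1⊕1⊕1 = 0
s8 (pos 8,9,10,11,12,13,14,15,24,25,26,27,28,29,30,31): 1⊕1⊕1⊕1⊕1⊕1⊕0⊕1⊕0⊕1⊕0⊕0⊕0⊕1⊕1⊕1 = 1
s16 (pos 16,17,18,19,20,21,22,23,24,25,26,27,28,29,30,31): 0⊕1⊕1⊕0⊕1⊕0⊕1⊕1⊕0⊕1⊕0⊕0⊕0⊕1⊕1⊕1 = 1
Syndrome s16…s1 = 11011 → error at position 27.

11011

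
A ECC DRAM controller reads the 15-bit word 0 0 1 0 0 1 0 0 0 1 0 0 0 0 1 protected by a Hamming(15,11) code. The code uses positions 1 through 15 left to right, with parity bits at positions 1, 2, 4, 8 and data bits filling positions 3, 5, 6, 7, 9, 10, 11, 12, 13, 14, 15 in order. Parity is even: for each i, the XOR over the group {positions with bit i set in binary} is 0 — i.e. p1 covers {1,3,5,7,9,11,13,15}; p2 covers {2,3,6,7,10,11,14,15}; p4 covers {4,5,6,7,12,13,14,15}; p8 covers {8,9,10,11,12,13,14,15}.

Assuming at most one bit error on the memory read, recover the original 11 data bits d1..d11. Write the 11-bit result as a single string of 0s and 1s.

s1 (pos 1,3,5,7,9,11,13,15): 0⊕1⊕0⊕0⊕0⊕0⊕0⊕1 = 0
s2 (pos 2,3,6,7,10,11,14,15): 0⊕1⊕1⊕0⊕1⊕0⊕0⊕1 = 0
s4 (pos 4,5,6,7,12,13,14,15): 0⊕0⊕1⊕0⊕0⊕0⊕0⊕1 = 0
s8 (pos 8,9,10,11,12,13,14,15): 0⊕0⊕1⊕0⊕0⊕0⊕0⊕1 = 0
Syndrome s8…s1 = 0000 → no error.
Read data bits from positions 3,5,6,7,9,10,11,12,13,14,15: 10100100001

10100100001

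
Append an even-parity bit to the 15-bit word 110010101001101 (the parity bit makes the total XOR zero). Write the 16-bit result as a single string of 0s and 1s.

1100101010011010

XOR of the 15 data bits: 1⊕1⊕0⊕0⊕1⊕0⊕1⊕0⊕1⊕0⊕0⊕1⊕1⊕0⊕1 = 0
Parity bit = 0 (so all 16 bits XOR to 0).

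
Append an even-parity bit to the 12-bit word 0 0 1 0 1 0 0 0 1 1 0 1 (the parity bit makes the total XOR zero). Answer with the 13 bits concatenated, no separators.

XOR of the 12 data bits: 0⊕0⊕1⊕0⊕1⊕0⊕0⊕0⊕1⊕1⊕0⊕1 = 1
Parity bit = 1 (so all 13 bits XOR to 0).

0010100011011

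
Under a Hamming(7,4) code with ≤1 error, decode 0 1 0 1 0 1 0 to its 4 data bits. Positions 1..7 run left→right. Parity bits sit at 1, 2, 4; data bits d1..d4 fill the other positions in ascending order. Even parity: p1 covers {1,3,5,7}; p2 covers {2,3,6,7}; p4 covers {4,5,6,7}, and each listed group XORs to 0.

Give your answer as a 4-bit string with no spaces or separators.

s1 (pos 1,3,5,7): 0⊕0⊕0⊕0 = 0
s2 (pos 2,3,6,7): 1⊕0⊕1⊕0 = 0
s4 (pos 4,5,6,7): 1⊕0⊕1⊕0 = 0
Syndrome s4…s1 = 000 → no error.
Read data bits from positions 3,5,6,7: 0010

0010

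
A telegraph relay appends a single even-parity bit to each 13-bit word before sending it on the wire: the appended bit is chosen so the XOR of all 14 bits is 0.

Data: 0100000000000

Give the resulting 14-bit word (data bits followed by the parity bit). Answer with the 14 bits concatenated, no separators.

XOR of the 13 data bits: 0⊕1⊕0⊕0⊕0⊕0⊕0⊕0⊕0⊕0⊕0⊕0⊕0 = 1
Parity bit = 1 (so all 14 bits XOR to 0).

01000000000001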